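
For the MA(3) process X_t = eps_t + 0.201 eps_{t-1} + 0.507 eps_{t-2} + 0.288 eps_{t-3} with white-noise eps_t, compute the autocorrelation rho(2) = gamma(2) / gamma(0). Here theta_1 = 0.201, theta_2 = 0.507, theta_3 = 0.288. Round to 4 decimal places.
\rho(2) = 0.4092

For an MA(q) process with theta_0 = 1, the autocovariance is
  gamma(k) = sigma^2 * sum_{i=0..q-k} theta_i * theta_{i+k},
and rho(k) = gamma(k) / gamma(0). Sigma^2 cancels.
  numerator   = (1)*(0.507) + (0.201)*(0.288) = 0.564888.
  denominator = (1)^2 + (0.201)^2 + (0.507)^2 + (0.288)^2 = 1.380394.
  rho(2) = 0.564888 / 1.380394 = 0.4092.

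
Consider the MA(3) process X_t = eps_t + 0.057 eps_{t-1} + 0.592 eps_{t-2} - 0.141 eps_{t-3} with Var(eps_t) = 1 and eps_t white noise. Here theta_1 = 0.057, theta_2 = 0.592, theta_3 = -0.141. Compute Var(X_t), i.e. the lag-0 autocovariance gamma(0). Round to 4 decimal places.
\gamma(0) = 1.3736

For an MA(q) process X_t = eps_t + sum_i theta_i eps_{t-i} with
Var(eps_t) = sigma^2, the variance is
  gamma(0) = sigma^2 * (1 + sum_i theta_i^2).
  sum_i theta_i^2 = (0.057)^2 + (0.592)^2 + (-0.141)^2 = 0.003249 + 0.350464 + 0.019881 = 0.373594.
  gamma(0) = 1 * (1 + 0.373594) = 1 * 1.373594 = 1.373594, which rounds to 1.3736.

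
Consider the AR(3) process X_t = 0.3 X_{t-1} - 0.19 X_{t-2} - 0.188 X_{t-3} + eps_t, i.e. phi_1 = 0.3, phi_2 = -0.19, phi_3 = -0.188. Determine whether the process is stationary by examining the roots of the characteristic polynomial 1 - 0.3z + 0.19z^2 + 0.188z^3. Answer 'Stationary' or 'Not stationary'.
\text{Stationary}

The AR(p) characteristic polynomial is P(z) = 1 - 0.3z + 0.19z^2 + 0.188z^3.
Stationarity requires all roots to lie outside the unit circle, i.e. |z| > 1 for every root.
Degree 3: look for a simple real root z0 first, then factor out (1 - z/z0) and solve the remaining quadratic.
Testing z0 = -2.5: P(-2.5) = 1 + (-0.3)(-2.5) + (0.19)(-2.5)^2 + (0.188)(-2.5)^3
  = 1 + (0.75) + (1.1875) + (-2.9375) = 0.  So z_0 = -2.5 is a root, |z_0| = 2.5.
Divide out the factor (1 + 0.4 z) = (1 - z/z0) (since 1/z0 = -0.4):
  P(z) = (1 + 0.4 z)(1 + (-0.7) z + (0.47) z^2)
  [check: z-coef -0.7 - (-0.4) = -0.3; z^2-coef 0.47 - (-0.4)(-0.7) = 0.19; z^3-coef -(-0.4)(0.47) = 0.188.]
Remaining roots from the quadratic factor 1 + (-0.7) z + (0.47) z^2:
  Set 1 + (-0.7) z + (0.47) z^2 = 0, i.e. a z^2 + b z + c = 0 with a = 0.47, b = -0.7, c = 1.
  Discriminant D = b^2 - 4ac = (-0.7)^2 - 4*(0.47)*1 = 0.49 - (1.88) = -1.39.
  D < 0, so the roots are the complex-conjugate pair z = (-b +/- i sqrt(-D)) / (2a) = 0.7447 +/- 1.2542i.
  For a conjugate pair |z|^2 = z * conj(z) = (product of roots) = c/a = 1/(0.47) = 2.12766, so |z| = sqrt(2.12766) = 1.4586 for both roots.
Moduli of all roots: 2.5000, 1.4586, 1.4586.
All moduli strictly greater than 1? Yes.
Verdict: Stationary.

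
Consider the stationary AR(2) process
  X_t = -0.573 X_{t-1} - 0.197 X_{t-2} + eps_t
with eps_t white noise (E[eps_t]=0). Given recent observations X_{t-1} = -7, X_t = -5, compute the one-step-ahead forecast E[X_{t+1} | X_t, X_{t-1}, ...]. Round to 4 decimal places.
E[X_{t+1} \mid \mathcal F_t] = 4.2440

For an AR(p) model X_t = c + sum_i phi_i X_{t-i} + eps_t, the
one-step-ahead conditional mean is
  E[X_{t+1} | X_t, ...] = c + sum_i phi_i X_{t+1-i}.
Substitute known values:
  E[X_{t+1} | ...] = (-0.573) * (-5) + (-0.197) * (-7)
                   = 4.2440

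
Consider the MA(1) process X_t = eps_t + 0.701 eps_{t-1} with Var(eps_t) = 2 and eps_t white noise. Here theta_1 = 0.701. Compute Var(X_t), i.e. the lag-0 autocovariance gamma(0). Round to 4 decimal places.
\gamma(0) = 2.9828

For an MA(q) process X_t = eps_t + sum_i theta_i eps_{t-i} with
Var(eps_t) = sigma^2, the variance is
  gamma(0) = sigma^2 * (1 + sum_i theta_i^2).
  sum_i theta_i^2 = (0.701)^2 = 0.491401.
  gamma(0) = 2 * (1 + 0.491401) = 2 * 1.491401 = 2.982802, which rounds to 2.9828.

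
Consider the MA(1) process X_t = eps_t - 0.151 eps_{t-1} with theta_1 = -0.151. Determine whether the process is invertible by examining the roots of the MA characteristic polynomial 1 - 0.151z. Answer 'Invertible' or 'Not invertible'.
\text{Invertible}

The MA(q) characteristic polynomial is P(z) = 1 - 0.151z.
Invertibility requires all roots to lie outside the unit circle, i.e. |z| > 1 for every root.
This is linear in z: 1 + (-0.151) z = 0  =>  z = -1/(-0.151) = 6.622517,  |z| = 6.622517.
Moduli of all roots: 6.6225.
All moduli strictly greater than 1? Yes.
Verdict: Invertible.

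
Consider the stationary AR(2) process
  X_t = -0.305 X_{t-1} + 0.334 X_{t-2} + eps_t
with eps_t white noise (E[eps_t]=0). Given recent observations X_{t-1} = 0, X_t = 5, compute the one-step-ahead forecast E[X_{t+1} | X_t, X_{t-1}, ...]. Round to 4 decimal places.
E[X_{t+1} \mid \mathcal F_t] = -1.5250

For an AR(p) model X_t = c + sum_i phi_i X_{t-i} + eps_t, the
one-step-ahead conditional mean is
  E[X_{t+1} | X_t, ...] = c + sum_i phi_i X_{t+1-i}.
Substitute known values:
  E[X_{t+1} | ...] = (-0.305) * (5) + (0.334) * (0)
                   = -1.5250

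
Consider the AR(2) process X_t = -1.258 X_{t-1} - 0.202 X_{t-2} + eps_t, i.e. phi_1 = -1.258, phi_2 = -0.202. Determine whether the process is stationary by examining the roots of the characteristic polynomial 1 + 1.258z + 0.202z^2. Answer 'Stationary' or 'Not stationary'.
\text{Not stationary}

The AR(p) characteristic polynomial is P(z) = 1 + 1.258z + 0.202z^2.
Stationarity requires all roots to lie outside the unit circle, i.e. |z| > 1 for every root.
Set 1 + (1.258) z + (0.202) z^2 = 0, i.e. a z^2 + b z + c = 0 with a = 0.202, b = 1.258, c = 1.
Discriminant D = b^2 - 4ac = (1.258)^2 - 4*(0.202)*1 = 1.582564 - (0.808) = 0.774564.
D >= 0, so the roots are real: z = (-b +/- sqrt(D)) / (2a) = (-1.258 +/- 0.880093) / (0.404).
  z_1 = (-1.258 + 0.880093) / (0.404) = -0.9354,   |z_1| = 0.9354.
  z_2 = (-1.258 - 0.880093) / (0.404) = -5.2923,   |z_2| = 5.2923.
Moduli of all roots: 0.9354, 5.2923.
All moduli strictly greater than 1? No.
Verdict: Not stationary.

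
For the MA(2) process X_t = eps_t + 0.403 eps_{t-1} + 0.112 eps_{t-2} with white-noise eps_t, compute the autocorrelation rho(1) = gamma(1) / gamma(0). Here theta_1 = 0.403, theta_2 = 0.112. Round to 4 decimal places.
\rho(1) = 0.3814

For an MA(q) process with theta_0 = 1, the autocovariance is
  gamma(k) = sigma^2 * sum_{i=0..q-k} theta_i * theta_{i+k},
and rho(k) = gamma(k) / gamma(0). Sigma^2 cancels.
  numerator   = (1)*(0.403) + (0.403)*(0.112) = 0.448136.
  denominator = (1)^2 + (0.403)^2 + (0.112)^2 = 1.174953.
  rho(1) = 0.448136 / 1.174953 = 0.3814.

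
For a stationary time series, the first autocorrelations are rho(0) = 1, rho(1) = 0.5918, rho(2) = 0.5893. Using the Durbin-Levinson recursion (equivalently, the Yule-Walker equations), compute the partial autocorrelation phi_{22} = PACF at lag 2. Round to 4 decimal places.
\phi_{22} = 0.3679

The PACF at lag k is phi_{kk}, the last component of the solution
to the Yule-Walker system G_k phi = r_k where
  (G_k)_{ij} = rho(|i - j|), (r_k)_i = rho(i), i,j = 1..k.
Equivalently, Durbin-Levinson gives phi_{kk} iteratively:
  phi_{11} = rho(1)
  phi_{kk} = [rho(k) - sum_{j=1..k-1} phi_{k-1,j} rho(k-j)]
            / [1 - sum_{j=1..k-1} phi_{k-1,j} rho(j)],
  phi_{k,j} = phi_{k-1,j} - phi_{kk} phi_{k-1,k-j},  j = 1..k-1.
Step k = 1:
  phi_11 = rho(1) = 0.5918.
Step k = 2:
  phi_22 = [rho(2) - phi_11 rho(1)] / [1 - phi_11 rho(1)] = [0.5893 - (0.5918)(0.5918)] / [1 - (0.5918)(0.5918)]
         = 0.23907276 / 0.64977276 = 0.3679.
Therefore phi_{22} = 0.3679.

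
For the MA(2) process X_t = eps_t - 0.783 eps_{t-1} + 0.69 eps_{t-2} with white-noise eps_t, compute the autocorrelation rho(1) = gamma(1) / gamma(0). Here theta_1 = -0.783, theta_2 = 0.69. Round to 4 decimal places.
\rho(1) = -0.6334

For an MA(q) process with theta_0 = 1, the autocovariance is
  gamma(k) = sigma^2 * sum_{i=0..q-k} theta_i * theta_{i+k},
and rho(k) = gamma(k) / gamma(0). Sigma^2 cancels.
  numerator   = (1)*(-0.783) + (-0.783)*(0.69) = -1.32327.
  denominator = (1)^2 + (-0.783)^2 + (0.69)^2 = 2.089189.
  rho(1) = -1.32327 / 2.089189 = -0.6334.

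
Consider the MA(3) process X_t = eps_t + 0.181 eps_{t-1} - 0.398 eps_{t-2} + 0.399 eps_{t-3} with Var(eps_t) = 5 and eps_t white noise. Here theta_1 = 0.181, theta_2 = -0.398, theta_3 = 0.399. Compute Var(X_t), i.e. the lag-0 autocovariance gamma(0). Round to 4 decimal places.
\gamma(0) = 6.7518

For an MA(q) process X_t = eps_t + sum_i theta_i eps_{t-i} with
Var(eps_t) = sigma^2, the variance is
  gamma(0) = sigma^2 * (1 + sum_i theta_i^2).
  sum_i theta_i^2 = (0.181)^2 + (-0.398)^2 + (0.399)^2 = 0.032761 + 0.158404 + 0.159201 = 0.350366.
  gamma(0) = 5 * (1 + 0.350366) = 5 * 1.350366 = 6.75183, which rounds to 6.7518.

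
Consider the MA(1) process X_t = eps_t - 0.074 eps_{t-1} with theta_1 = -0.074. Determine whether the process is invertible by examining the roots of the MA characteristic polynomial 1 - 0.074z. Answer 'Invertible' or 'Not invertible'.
\text{Invertible}

The MA(q) characteristic polynomial is P(z) = 1 - 0.074z.
Invertibility requires all roots to lie outside the unit circle, i.e. |z| > 1 for every root.
This is linear in z: 1 + (-0.074) z = 0  =>  z = -1/(-0.074) = 13.513514,  |z| = 13.513514.
Moduli of all roots: 13.5135.
All moduli strictly greater than 1? Yes.
Verdict: Invertible.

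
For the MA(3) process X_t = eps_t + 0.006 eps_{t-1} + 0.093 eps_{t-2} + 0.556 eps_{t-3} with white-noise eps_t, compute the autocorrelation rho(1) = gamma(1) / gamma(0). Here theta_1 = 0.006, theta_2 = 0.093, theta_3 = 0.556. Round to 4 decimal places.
\rho(1) = 0.0442

For an MA(q) process with theta_0 = 1, the autocovariance is
  gamma(k) = sigma^2 * sum_{i=0..q-k} theta_i * theta_{i+k},
and rho(k) = gamma(k) / gamma(0). Sigma^2 cancels.
  numerator   = (1)*(0.006) + (0.006)*(0.093) + (0.093)*(0.556) = 0.058266.
  denominator = (1)^2 + (0.006)^2 + (0.093)^2 + (0.556)^2 = 1.317821.
  rho(1) = 0.058266 / 1.317821 = 0.0442.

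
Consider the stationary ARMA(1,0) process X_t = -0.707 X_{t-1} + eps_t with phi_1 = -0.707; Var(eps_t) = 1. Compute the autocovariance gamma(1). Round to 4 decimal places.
\gamma(1) = -1.4136

Multiply the model equation by X_{t-k} and take expectations. With theta_0 = psi_0 = 1 and psi_j the MA(infinity) weights, this gives
  gamma(k) - sum_i phi_i gamma(k-i) = c_k,
  c_k = sigma^2 * sum_{j=k..q} theta_j psi_{j-k}   (c_k = 0 for k > q),
using gamma(-m) = gamma(m).
Pure AR (q = 0): c_0 = sigma^2 = 1, c_k = 0 for k >= 1.
Equations for k = 0 and k = 1 (AR order 1):
  gamma(0) = phi_1 gamma(1) + c_0
  gamma(1) = phi_1 gamma(0) + c_1
Substituting the second into the first: gamma(0) (1 - phi_1^2) = c_0 + phi_1 c_1, so
  gamma(0) = c_0 / (1 - phi_1^2) = 1 / (1 - (-0.707)^2) = 1 / 0.500151 = 1.999396.
  gamma(1) = phi_1 gamma(0) = (-0.707)(1.999396) = -1.413573.
Therefore gamma(1) = -1.4136 (to 4 decimal places).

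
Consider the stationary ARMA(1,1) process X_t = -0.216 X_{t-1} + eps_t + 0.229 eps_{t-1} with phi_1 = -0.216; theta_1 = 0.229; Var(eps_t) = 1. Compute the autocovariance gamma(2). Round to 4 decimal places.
\gamma(2) = -0.0028

Multiply the model equation by X_{t-k} and take expectations. With theta_0 = psi_0 = 1 and psi_j the MA(infinity) weights, this gives
  gamma(k) - sum_i phi_i gamma(k-i) = c_k,
  c_k = sigma^2 * sum_{j=k..q} theta_j psi_{j-k}   (c_k = 0 for k > q),
using gamma(-m) = gamma(m).
psi-weights needed (psi_j = theta_j + sum_i phi_i psi_{j-i}):
  psi_1 = theta_1 + phi_1 = 0.229 + (-0.216) = 0.013
Right-hand sides:
  c_0 = sigma^2 (1 + theta_1 psi_1) = 1 * (1 + (0.229)(0.013)) = 1 * 1.002977 = 1.002977
  c_1 = sigma^2 theta_1 = 1 * (0.229) = 0.229
  c_2 = 0
Equations for k = 0 and k = 1 (AR order 1):
  gamma(0) = phi_1 gamma(1) + c_0
  gamma(1) = phi_1 gamma(0) + c_1
Substituting the second into the first: gamma(0) (1 - phi_1^2) = c_0 + phi_1 c_1, so
  gamma(0) = (c_0 + phi_1 c_1) / (1 - phi_1^2) = (1.002977 + (-0.216)(0.229)) / (1 - (-0.216)^2) = 0.953513 / 0.953344 = 1.000177.
  gamma(1) = phi_1 gamma(0) + c_1 = (-0.216)(1.000177) + (0.229) = 0.012962.
For k = 2 (> q): gamma(2) = phi_1 gamma(1) = (-0.216)(0.012962) = -0.0028.
Therefore gamma(2) = -0.0028 (to 4 decimal places).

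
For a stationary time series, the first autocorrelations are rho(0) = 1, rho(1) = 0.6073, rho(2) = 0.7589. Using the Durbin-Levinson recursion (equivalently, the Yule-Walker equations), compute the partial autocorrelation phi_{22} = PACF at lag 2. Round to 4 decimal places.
\phi_{22} = 0.6180

The PACF at lag k is phi_{kk}, the last component of the solution
to the Yule-Walker system G_k phi = r_k where
  (G_k)_{ij} = rho(|i - j|), (r_k)_i = rho(i), i,j = 1..k.
Equivalently, Durbin-Levinson gives phi_{kk} iteratively:
  phi_{11} = rho(1)
  phi_{kk} = [rho(k) - sum_{j=1..k-1} phi_{k-1,j} rho(k-j)]
            / [1 - sum_{j=1..k-1} phi_{k-1,j} rho(j)],
  phi_{k,j} = phi_{k-1,j} - phi_{kk} phi_{k-1,k-j},  j = 1..k-1.
Step k = 1:
  phi_11 = rho(1) = 0.6073.
Step k = 2:
  phi_22 = [rho(2) - phi_11 rho(1)] / [1 - phi_11 rho(1)] = [0.7589 - (0.6073)(0.6073)] / [1 - (0.6073)(0.6073)]
         = 0.39008671 / 0.63118671 = 0.618.
Therefore phi_{22} = 0.6180.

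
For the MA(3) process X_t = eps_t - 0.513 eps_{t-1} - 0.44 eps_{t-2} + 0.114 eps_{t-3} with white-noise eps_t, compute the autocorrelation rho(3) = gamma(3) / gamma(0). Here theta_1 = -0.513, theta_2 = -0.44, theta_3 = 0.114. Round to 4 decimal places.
\rho(3) = 0.0776

For an MA(q) process with theta_0 = 1, the autocovariance is
  gamma(k) = sigma^2 * sum_{i=0..q-k} theta_i * theta_{i+k},
and rho(k) = gamma(k) / gamma(0). Sigma^2 cancels.
  numerator   = (1)*(0.114) = 0.114.
  denominator = (1)^2 + (-0.513)^2 + (-0.44)^2 + (0.114)^2 = 1.469765.
  rho(3) = 0.114 / 1.469765 = 0.0776.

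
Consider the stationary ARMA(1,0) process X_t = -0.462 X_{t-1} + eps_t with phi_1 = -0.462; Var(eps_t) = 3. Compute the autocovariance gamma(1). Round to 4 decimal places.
\gamma(1) = -1.7621

Multiply the model equation by X_{t-k} and take expectations. With theta_0 = psi_0 = 1 and psi_j the MA(infinity) weights, this gives
  gamma(k) - sum_i phi_i gamma(k-i) = c_k,
  c_k = sigma^2 * sum_{j=k..q} theta_j psi_{j-k}   (c_k = 0 for k > q),
using gamma(-m) = gamma(m).
Pure AR (q = 0): c_0 = sigma^2 = 3, c_k = 0 for k >= 1.
Equations for k = 0 and k = 1 (AR order 1):
  gamma(0) = phi_1 gamma(1) + c_0
  gamma(1) = phi_1 gamma(0) + c_1
Substituting the second into the first: gamma(0) (1 - phi_1^2) = c_0 + phi_1 c_1, so
  gamma(0) = c_0 / (1 - phi_1^2) = 3 / (1 - (-0.462)^2) = 3 / 0.786556 = 3.814096.
  gamma(1) = phi_1 gamma(0) = (-0.462)(3.814096) = -1.762112.
Therefore gamma(1) = -1.7621 (to 4 decimal places).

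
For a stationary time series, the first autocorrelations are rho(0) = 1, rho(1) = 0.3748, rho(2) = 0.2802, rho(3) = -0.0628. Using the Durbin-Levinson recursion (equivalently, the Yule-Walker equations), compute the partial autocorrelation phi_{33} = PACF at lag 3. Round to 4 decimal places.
\phi_{33} = -0.2530

The PACF at lag k is phi_{kk}, the last component of the solution
to the Yule-Walker system G_k phi = r_k where
  (G_k)_{ij} = rho(|i - j|), (r_k)_i = rho(i), i,j = 1..k.
Equivalently, Durbin-Levinson gives phi_{kk} iteratively:
  phi_{11} = rho(1)
  phi_{kk} = [rho(k) - sum_{j=1..k-1} phi_{k-1,j} rho(k-j)]
            / [1 - sum_{j=1..k-1} phi_{k-1,j} rho(j)],
  phi_{k,j} = phi_{k-1,j} - phi_{kk} phi_{k-1,k-j},  j = 1..k-1.
Step k = 1:
  phi_11 = rho(1) = 0.3748.
Step k = 2:
  phi_22 = [rho(2) - phi_11 rho(1)] / [1 - phi_11 rho(1)] = [0.2802 - (0.3748)(0.3748)] / [1 - (0.3748)(0.3748)]
         = 0.13972496 / 0.85952496 = 0.162561.
  Update: phi_21 = phi_11 - phi_22 phi_11 = 0.3748 - (0.162561)(0.3748) = 0.313872.
Step k = 3:
  phi_33 = [rho(3) - phi_21 rho(2) - phi_22 rho(1)] / [1 - phi_21 rho(1) - phi_22 rho(2)]
    numerator   = -0.0628 - (0.313872)(0.2802) - (0.162561)(0.3748) = -0.21167475
    denominator = 1 - (0.313872)(0.3748) - (0.162561)(0.2802) = 0.83681118
  phi_33 = -0.21167475 / 0.83681118 = -0.253.
Therefore phi_{33} = -0.2530.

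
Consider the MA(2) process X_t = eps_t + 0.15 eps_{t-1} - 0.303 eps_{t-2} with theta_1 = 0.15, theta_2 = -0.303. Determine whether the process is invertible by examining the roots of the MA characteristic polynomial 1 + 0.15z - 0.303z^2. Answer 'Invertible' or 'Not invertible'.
\text{Invertible}

The MA(q) characteristic polynomial is P(z) = 1 + 0.15z - 0.303z^2.
Invertibility requires all roots to lie outside the unit circle, i.e. |z| > 1 for every root.
Set 1 + (0.15) z + (-0.303) z^2 = 0, i.e. a z^2 + b z + c = 0 with a = -0.303, b = 0.15, c = 1.
Discriminant D = b^2 - 4ac = (0.15)^2 - 4*(-0.303)*1 = 0.0225 - (-1.212) = 1.2345.
D >= 0, so the roots are real: z = (-b +/- sqrt(D)) / (2a) = (-0.15 +/- 1.111081) / (-0.606).
  z_1 = (-0.15 + 1.111081) / (-0.606) = -1.5859,   |z_1| = 1.5859.
  z_2 = (-0.15 - 1.111081) / (-0.606) = 2.081,   |z_2| = 2.081.
Moduli of all roots: 1.5859, 2.0810.
All moduli strictly greater than 1? Yes.
Verdict: Invertible.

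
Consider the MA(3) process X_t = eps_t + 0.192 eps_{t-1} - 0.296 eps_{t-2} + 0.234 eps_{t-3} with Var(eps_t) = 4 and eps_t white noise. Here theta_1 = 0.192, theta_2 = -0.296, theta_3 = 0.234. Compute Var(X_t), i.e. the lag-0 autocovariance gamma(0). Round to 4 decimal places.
\gamma(0) = 4.7169

For an MA(q) process X_t = eps_t + sum_i theta_i eps_{t-i} with
Var(eps_t) = sigma^2, the variance is
  gamma(0) = sigma^2 * (1 + sum_i theta_i^2).
  sum_i theta_i^2 = (0.192)^2 + (-0.296)^2 + (0.234)^2 = 0.036864 + 0.087616 + 0.054756 = 0.179236.
  gamma(0) = 4 * (1 + 0.179236) = 4 * 1.179236 = 4.716944, which rounds to 4.7169.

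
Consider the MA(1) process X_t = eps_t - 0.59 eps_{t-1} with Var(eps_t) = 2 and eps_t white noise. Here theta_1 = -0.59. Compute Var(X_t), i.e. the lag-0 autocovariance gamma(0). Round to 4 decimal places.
\gamma(0) = 2.6962

For an MA(q) process X_t = eps_t + sum_i theta_i eps_{t-i} with
Var(eps_t) = sigma^2, the variance is
  gamma(0) = sigma^2 * (1 + sum_i theta_i^2).
  sum_i theta_i^2 = (-0.59)^2 = 0.3481.
  gamma(0) = 2 * (1 + 0.3481) = 2 * 1.3481 = 2.6962.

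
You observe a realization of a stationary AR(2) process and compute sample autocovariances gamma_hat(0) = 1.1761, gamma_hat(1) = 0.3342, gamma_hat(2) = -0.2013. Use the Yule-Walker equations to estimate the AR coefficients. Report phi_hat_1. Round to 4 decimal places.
\hat\phi_{1} = 0.3620

The Yule-Walker equations for an AR(p) process read, in matrix form,
  Gamma_p phi = r_p,   with   (Gamma_p)_{ij} = gamma(|i - j|),
                       (r_p)_i = gamma(i),   i,j = 1..p.
Substitute the sample gammas (Toeplitz matrix and right-hand side of size 2):
  Gamma_p = [[1.1761, 0.3342], [0.3342, 1.1761]]
  r_p     = [0.3342, -0.2013]
Written out:
  1.1761 phi_1 + 0.3342 phi_2 = 0.3342
  0.3342 phi_1 + 1.1761 phi_2 = -0.2013
Solve by Cramer's rule:
  det = gamma(0)^2 - gamma(1)^2 = (1.1761)^2 - (0.3342)^2 = 1.38321121 - 0.11168964 = 1.27152157
  phi_hat_1 = [gamma(1) gamma(0) - gamma(1) gamma(2)] / det = [(0.3342)(1.1761) - (0.3342)(-0.2013)] / 1.27152157 = 0.46032708 / 1.27152157 = 0.362
  phi_hat_2 = [gamma(0) gamma(2) - gamma(1)^2] / det = [(1.1761)(-0.2013) - (0.3342)^2] / 1.27152157 = -0.34843857 / 1.27152157 = -0.274
So phi_hat = [0.3620, -0.2740].
Therefore phi_hat_1 = 0.3620.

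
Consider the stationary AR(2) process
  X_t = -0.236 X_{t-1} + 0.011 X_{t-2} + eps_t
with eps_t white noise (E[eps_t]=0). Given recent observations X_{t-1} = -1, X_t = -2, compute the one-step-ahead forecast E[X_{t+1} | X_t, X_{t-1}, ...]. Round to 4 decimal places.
E[X_{t+1} \mid \mathcal F_t] = 0.4610

For an AR(p) model X_t = c + sum_i phi_i X_{t-i} + eps_t, the
one-step-ahead conditional mean is
  E[X_{t+1} | X_t, ...] = c + sum_i phi_i X_{t+1-i}.
Substitute known values:
  E[X_{t+1} | ...] = (-0.236) * (-2) + (0.011) * (-1)
                   = 0.4610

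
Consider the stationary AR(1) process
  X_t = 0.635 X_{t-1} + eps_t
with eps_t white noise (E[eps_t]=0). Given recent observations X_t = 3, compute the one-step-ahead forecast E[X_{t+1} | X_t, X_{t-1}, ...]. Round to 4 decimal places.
E[X_{t+1} \mid \mathcal F_t] = 1.9050

For an AR(p) model X_t = c + sum_i phi_i X_{t-i} + eps_t, the
one-step-ahead conditional mean is
  E[X_{t+1} | X_t, ...] = c + sum_i phi_i X_{t+1-i}.
Substitute known values:
  E[X_{t+1} | ...] = (0.635) * (3)
                   = 1.9050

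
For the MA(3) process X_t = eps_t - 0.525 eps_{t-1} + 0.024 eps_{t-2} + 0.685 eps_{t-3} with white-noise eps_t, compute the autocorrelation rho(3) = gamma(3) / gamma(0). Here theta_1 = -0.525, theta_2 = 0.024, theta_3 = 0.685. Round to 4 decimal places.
\rho(3) = 0.3925

For an MA(q) process with theta_0 = 1, the autocovariance is
  gamma(k) = sigma^2 * sum_{i=0..q-k} theta_i * theta_{i+k},
and rho(k) = gamma(k) / gamma(0). Sigma^2 cancels.
  numerator   = (1)*(0.685) = 0.685.
  denominator = (1)^2 + (-0.525)^2 + (0.024)^2 + (0.685)^2 = 1.745426.
  rho(3) = 0.685 / 1.745426 = 0.3925.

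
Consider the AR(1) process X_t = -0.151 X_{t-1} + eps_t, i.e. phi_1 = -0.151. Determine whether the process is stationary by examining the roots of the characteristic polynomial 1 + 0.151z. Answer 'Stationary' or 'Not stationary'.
\text{Stationary}

The AR(p) characteristic polynomial is P(z) = 1 + 0.151z.
Stationarity requires all roots to lie outside the unit circle, i.e. |z| > 1 for every root.
This is linear in z: 1 + (0.151) z = 0  =>  z = -1/(0.151) = -6.622517,  |z| = 6.622517.
Moduli of all roots: 6.6225.
All moduli strictly greater than 1? Yes.
Verdict: Stationary.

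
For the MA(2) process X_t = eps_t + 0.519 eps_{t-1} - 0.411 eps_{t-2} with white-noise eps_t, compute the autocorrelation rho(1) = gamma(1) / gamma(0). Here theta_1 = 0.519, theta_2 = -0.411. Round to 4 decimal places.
\rho(1) = 0.2125

For an MA(q) process with theta_0 = 1, the autocovariance is
  gamma(k) = sigma^2 * sum_{i=0..q-k} theta_i * theta_{i+k},
and rho(k) = gamma(k) / gamma(0). Sigma^2 cancels.
  numerator   = (1)*(0.519) + (0.519)*(-0.411) = 0.305691.
  denominator = (1)^2 + (0.519)^2 + (-0.411)^2 = 1.438282.
  rho(1) = 0.305691 / 1.438282 = 0.2125.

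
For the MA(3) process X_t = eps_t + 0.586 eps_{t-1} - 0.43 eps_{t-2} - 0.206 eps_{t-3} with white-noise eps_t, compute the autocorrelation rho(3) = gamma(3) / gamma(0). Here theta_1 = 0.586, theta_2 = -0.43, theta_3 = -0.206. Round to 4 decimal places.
\rho(3) = -0.1311

For an MA(q) process with theta_0 = 1, the autocovariance is
  gamma(k) = sigma^2 * sum_{i=0..q-k} theta_i * theta_{i+k},
and rho(k) = gamma(k) / gamma(0). Sigma^2 cancels.
  numerator   = (1)*(-0.206) = -0.206.
  denominator = (1)^2 + (0.586)^2 + (-0.43)^2 + (-0.206)^2 = 1.570732.
  rho(3) = -0.206 / 1.570732 = -0.1311.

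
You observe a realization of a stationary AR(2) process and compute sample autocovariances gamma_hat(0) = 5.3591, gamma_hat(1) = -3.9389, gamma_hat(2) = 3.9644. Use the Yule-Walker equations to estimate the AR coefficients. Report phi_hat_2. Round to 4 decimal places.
\hat\phi_{2} = 0.4340

The Yule-Walker equations for an AR(p) process read, in matrix form,
  Gamma_p phi = r_p,   with   (Gamma_p)_{ij} = gamma(|i - j|),
                       (r_p)_i = gamma(i),   i,j = 1..p.
Substitute the sample gammas (Toeplitz matrix and right-hand side of size 2):
  Gamma_p = [[5.3591, -3.9389], [-3.9389, 5.3591]]
  r_p     = [-3.9389, 3.9644]
Written out:
  5.3591 phi_1 - 3.9389 phi_2 = -3.9389
  -3.9389 phi_1 + 5.3591 phi_2 = 3.9644
Solve by Cramer's rule:
  det = gamma(0)^2 - gamma(1)^2 = (5.3591)^2 - (-3.9389)^2 = 28.71995281 - 15.51493321 = 13.2050196
  phi_hat_1 = [gamma(1) gamma(0) - gamma(1) gamma(2)] / det = [(-3.9389)(5.3591) - (-3.9389)(3.9644)] / 13.2050196 = -5.49358383 / 13.2050196 = -0.416
  phi_hat_2 = [gamma(0) gamma(2) - gamma(1)^2] / det = [(5.3591)(3.9644) - (-3.9389)^2] / 13.2050196 = 5.73068283 / 13.2050196 = 0.434
So phi_hat = [-0.4160, 0.4340].
Therefore phi_hat_2 = 0.4340.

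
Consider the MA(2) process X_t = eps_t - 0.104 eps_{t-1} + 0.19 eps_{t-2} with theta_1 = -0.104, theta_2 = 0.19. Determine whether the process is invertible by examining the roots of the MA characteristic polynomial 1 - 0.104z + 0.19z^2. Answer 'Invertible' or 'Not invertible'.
\text{Invertible}

The MA(q) characteristic polynomial is P(z) = 1 - 0.104z + 0.19z^2.
Invertibility requires all roots to lie outside the unit circle, i.e. |z| > 1 for every root.
Set 1 + (-0.104) z + (0.19) z^2 = 0, i.e. a z^2 + b z + c = 0 with a = 0.19, b = -0.104, c = 1.
Discriminant D = b^2 - 4ac = (-0.104)^2 - 4*(0.19)*1 = 0.010816 - (0.76) = -0.749184.
D < 0, so the roots are the complex-conjugate pair z = (-b +/- i sqrt(-D)) / (2a) = 0.2737 +/- 2.2778i.
For a conjugate pair |z|^2 = z * conj(z) = (product of roots) = c/a = 1/(0.19) = 5.263158, so |z| = sqrt(5.263158) = 2.2942 for both roots.
Moduli of all roots: 2.2942, 2.2942.
All moduli strictly greater than 1? Yes.
Verdict: Invertible.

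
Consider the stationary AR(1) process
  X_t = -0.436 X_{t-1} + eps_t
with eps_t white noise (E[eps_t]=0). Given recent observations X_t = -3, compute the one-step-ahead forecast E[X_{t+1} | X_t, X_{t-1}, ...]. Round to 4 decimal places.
E[X_{t+1} \mid \mathcal F_t] = 1.3080

For an AR(p) model X_t = c + sum_i phi_i X_{t-i} + eps_t, the
one-step-ahead conditional mean is
  E[X_{t+1} | X_t, ...] = c + sum_i phi_i X_{t+1-i}.
Substitute known values:
  E[X_{t+1} | ...] = (-0.436) * (-3)
                   = 1.3080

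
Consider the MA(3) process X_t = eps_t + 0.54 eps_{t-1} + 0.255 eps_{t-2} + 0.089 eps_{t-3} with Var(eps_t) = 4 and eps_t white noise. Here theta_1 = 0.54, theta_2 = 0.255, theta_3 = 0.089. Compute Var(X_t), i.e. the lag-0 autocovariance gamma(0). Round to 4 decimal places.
\gamma(0) = 5.4582

For an MA(q) process X_t = eps_t + sum_i theta_i eps_{t-i} with
Var(eps_t) = sigma^2, the variance is
  gamma(0) = sigma^2 * (1 + sum_i theta_i^2).
  sum_i theta_i^2 = (0.54)^2 + (0.255)^2 + (0.089)^2 = 0.2916 + 0.065025 + 0.007921 = 0.364546.
  gamma(0) = 4 * (1 + 0.364546) = 4 * 1.364546 = 5.458184, which rounds to 5.4582.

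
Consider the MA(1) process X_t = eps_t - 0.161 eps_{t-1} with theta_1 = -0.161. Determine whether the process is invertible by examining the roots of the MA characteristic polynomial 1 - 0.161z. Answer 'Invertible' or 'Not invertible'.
\text{Invertible}

The MA(q) characteristic polynomial is P(z) = 1 - 0.161z.
Invertibility requires all roots to lie outside the unit circle, i.e. |z| > 1 for every root.
This is linear in z: 1 + (-0.161) z = 0  =>  z = -1/(-0.161) = 6.21118,  |z| = 6.21118.
Moduli of all roots: 6.2112.
All moduli strictly greater than 1? Yes.
Verdict: Invertible.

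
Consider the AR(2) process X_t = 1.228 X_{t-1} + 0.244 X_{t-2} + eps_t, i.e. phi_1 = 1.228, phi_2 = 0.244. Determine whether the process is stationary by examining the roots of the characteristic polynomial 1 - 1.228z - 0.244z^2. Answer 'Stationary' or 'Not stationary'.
\text{Not stationary}

The AR(p) characteristic polynomial is P(z) = 1 - 1.228z - 0.244z^2.
Stationarity requires all roots to lie outside the unit circle, i.e. |z| > 1 for every root.
Set 1 + (-1.228) z + (-0.244) z^2 = 0, i.e. a z^2 + b z + c = 0 with a = -0.244, b = -1.228, c = 1.
Discriminant D = b^2 - 4ac = (-1.228)^2 - 4*(-0.244)*1 = 1.507984 - (-0.976) = 2.483984.
D >= 0, so the roots are real: z = (-b +/- sqrt(D)) / (2a) = (1.228 +/- 1.576066) / (-0.488).
  z_1 = (1.228 + 1.576066) / (-0.488) = -5.746,   |z_1| = 5.746.
  z_2 = (1.228 - 1.576066) / (-0.488) = 0.7132,   |z_2| = 0.7132.
Moduli of all roots: 5.7460, 0.7132.
All moduli strictly greater than 1? No.
Verdict: Not stationary.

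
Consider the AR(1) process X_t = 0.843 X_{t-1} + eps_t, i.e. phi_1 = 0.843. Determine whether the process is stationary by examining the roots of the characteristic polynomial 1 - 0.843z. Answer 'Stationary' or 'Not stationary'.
\text{Stationary}

The AR(p) characteristic polynomial is P(z) = 1 - 0.843z.
Stationarity requires all roots to lie outside the unit circle, i.e. |z| > 1 for every root.
This is linear in z: 1 + (-0.843) z = 0  =>  z = -1/(-0.843) = 1.18624,  |z| = 1.18624.
Moduli of all roots: 1.1862.
All moduli strictly greater than 1? Yes.
Verdict: Stationary.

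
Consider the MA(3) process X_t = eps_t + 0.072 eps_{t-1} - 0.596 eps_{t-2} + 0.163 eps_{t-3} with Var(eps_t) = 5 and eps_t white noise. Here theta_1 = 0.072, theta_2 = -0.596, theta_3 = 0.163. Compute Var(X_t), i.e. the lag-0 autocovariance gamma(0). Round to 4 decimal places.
\gamma(0) = 6.9348

For an MA(q) process X_t = eps_t + sum_i theta_i eps_{t-i} with
Var(eps_t) = sigma^2, the variance is
  gamma(0) = sigma^2 * (1 + sum_i theta_i^2).
  sum_i theta_i^2 = (0.072)^2 + (-0.596)^2 + (0.163)^2 = 0.005184 + 0.355216 + 0.026569 = 0.386969.
  gamma(0) = 5 * (1 + 0.386969) = 5 * 1.386969 = 6.934845, which rounds to 6.9348.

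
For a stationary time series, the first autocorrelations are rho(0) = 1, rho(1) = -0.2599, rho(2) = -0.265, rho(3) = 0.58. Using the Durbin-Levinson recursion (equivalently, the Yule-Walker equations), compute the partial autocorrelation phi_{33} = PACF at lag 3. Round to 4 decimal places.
\phi_{33} = 0.4840

The PACF at lag k is phi_{kk}, the last component of the solution
to the Yule-Walker system G_k phi = r_k where
  (G_k)_{ij} = rho(|i - j|), (r_k)_i = rho(i), i,j = 1..k.
Equivalently, Durbin-Levinson gives phi_{kk} iteratively:
  phi_{11} = rho(1)
  phi_{kk} = [rho(k) - sum_{j=1..k-1} phi_{k-1,j} rho(k-j)]
            / [1 - sum_{j=1..k-1} phi_{k-1,j} rho(j)],
  phi_{k,j} = phi_{k-1,j} - phi_{kk} phi_{k-1,k-j},  j = 1..k-1.
Step k = 1:
  phi_11 = rho(1) = -0.2599.
Step k = 2:
  phi_22 = [rho(2) - phi_11 rho(1)] / [1 - phi_11 rho(1)] = [-0.265 - (-0.2599)(-0.2599)] / [1 - (-0.2599)(-0.2599)]
         = -0.33254801 / 0.93245199 = -0.356638.
  Update: phi_21 = phi_11 - phi_22 phi_11 = -0.2599 - (-0.356638)(-0.2599) = -0.35259.
Step k = 3:
  phi_33 = [rho(3) - phi_21 rho(2) - phi_22 rho(1)] / [1 - phi_21 rho(1) - phi_22 rho(2)]
    numerator   = 0.58 - (-0.35259)(-0.265) - (-0.356638)(-0.2599) = 0.39387331
    denominator = 1 - (-0.35259)(-0.2599) - (-0.356638)(-0.265) = 0.81385266
  phi_33 = 0.39387331 / 0.81385266 = 0.484.
Therefore phi_{33} = 0.4840.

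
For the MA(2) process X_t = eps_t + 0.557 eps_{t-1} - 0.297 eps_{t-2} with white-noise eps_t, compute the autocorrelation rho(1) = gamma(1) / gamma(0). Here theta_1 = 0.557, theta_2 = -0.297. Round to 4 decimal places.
\rho(1) = 0.2800

For an MA(q) process with theta_0 = 1, the autocovariance is
  gamma(k) = sigma^2 * sum_{i=0..q-k} theta_i * theta_{i+k},
and rho(k) = gamma(k) / gamma(0). Sigma^2 cancels.
  numerator   = (1)*(0.557) + (0.557)*(-0.297) = 0.391571.
  denominator = (1)^2 + (0.557)^2 + (-0.297)^2 = 1.398458.
  rho(1) = 0.391571 / 1.398458 = 0.2800.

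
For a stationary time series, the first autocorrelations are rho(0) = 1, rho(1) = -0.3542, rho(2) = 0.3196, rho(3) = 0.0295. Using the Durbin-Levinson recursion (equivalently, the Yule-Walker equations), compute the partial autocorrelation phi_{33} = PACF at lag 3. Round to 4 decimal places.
\phi_{33} = 0.2360

The PACF at lag k is phi_{kk}, the last component of the solution
to the Yule-Walker system G_k phi = r_k where
  (G_k)_{ij} = rho(|i - j|), (r_k)_i = rho(i), i,j = 1..k.
Equivalently, Durbin-Levinson gives phi_{kk} iteratively:
  phi_{11} = rho(1)
  phi_{kk} = [rho(k) - sum_{j=1..k-1} phi_{k-1,j} rho(k-j)]
            / [1 - sum_{j=1..k-1} phi_{k-1,j} rho(j)],
  phi_{k,j} = phi_{k-1,j} - phi_{kk} phi_{k-1,k-j},  j = 1..k-1.
Step k = 1:
  phi_11 = rho(1) = -0.3542.
Step k = 2:
  phi_22 = [rho(2) - phi_11 rho(1)] / [1 - phi_11 rho(1)] = [0.3196 - (-0.3542)(-0.3542)] / [1 - (-0.3542)(-0.3542)]
         = 0.19414236 / 0.87454236 = 0.221993.
  Update: phi_21 = phi_11 - phi_22 phi_11 = -0.3542 - (0.221993)(-0.3542) = -0.27557.
Step k = 3:
  phi_33 = [rho(3) - phi_21 rho(2) - phi_22 rho(1)] / [1 - phi_21 rho(1) - phi_22 rho(2)]
    numerator   = 0.0295 - (-0.27557)(0.3196) - (0.221993)(-0.3542) = 0.19620214
    denominator = 1 - (-0.27557)(-0.3542) - (0.221993)(0.3196) = 0.8314441
  phi_33 = 0.19620214 / 0.8314441 = 0.236.
Therefore phi_{33} = 0.2360.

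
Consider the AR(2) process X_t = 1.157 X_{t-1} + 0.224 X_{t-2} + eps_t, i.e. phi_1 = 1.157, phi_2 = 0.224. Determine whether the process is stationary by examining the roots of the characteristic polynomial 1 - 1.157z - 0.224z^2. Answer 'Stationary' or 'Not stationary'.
\text{Not stationary}

The AR(p) characteristic polynomial is P(z) = 1 - 1.157z - 0.224z^2.
Stationarity requires all roots to lie outside the unit circle, i.e. |z| > 1 for every root.
Set 1 + (-1.157) z + (-0.224) z^2 = 0, i.e. a z^2 + b z + c = 0 with a = -0.224, b = -1.157, c = 1.
Discriminant D = b^2 - 4ac = (-1.157)^2 - 4*(-0.224)*1 = 1.338649 - (-0.896) = 2.234649.
D >= 0, so the roots are real: z = (-b +/- sqrt(D)) / (2a) = (1.157 +/- 1.494874) / (-0.448).
  z_1 = (1.157 + 1.494874) / (-0.448) = -5.9194,   |z_1| = 5.9194.
  z_2 = (1.157 - 1.494874) / (-0.448) = 0.7542,   |z_2| = 0.7542.
Moduli of all roots: 5.9194, 0.7542.
All moduli strictly greater than 1? No.
Verdict: Not stationary.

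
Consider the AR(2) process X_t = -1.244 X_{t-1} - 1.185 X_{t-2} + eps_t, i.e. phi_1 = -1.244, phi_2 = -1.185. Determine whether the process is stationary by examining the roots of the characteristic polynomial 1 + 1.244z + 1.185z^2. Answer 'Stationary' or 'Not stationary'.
\text{Not stationary}

The AR(p) characteristic polynomial is P(z) = 1 + 1.244z + 1.185z^2.
Stationarity requires all roots to lie outside the unit circle, i.e. |z| > 1 for every root.
Set 1 + (1.244) z + (1.185) z^2 = 0, i.e. a z^2 + b z + c = 0 with a = 1.185, b = 1.244, c = 1.
Discriminant D = b^2 - 4ac = (1.244)^2 - 4*(1.185)*1 = 1.547536 - (4.74) = -3.192464.
D < 0, so the roots are the complex-conjugate pair z = (-b +/- i sqrt(-D)) / (2a) = -0.5249 +/- 0.7539i.
For a conjugate pair |z|^2 = z * conj(z) = (product of roots) = c/a = 1/(1.185) = 0.843882, so |z| = sqrt(0.843882) = 0.9186 for both roots.
Moduli of all roots: 0.9186, 0.9186.
All moduli strictly greater than 1? No.
Verdict: Not stationary.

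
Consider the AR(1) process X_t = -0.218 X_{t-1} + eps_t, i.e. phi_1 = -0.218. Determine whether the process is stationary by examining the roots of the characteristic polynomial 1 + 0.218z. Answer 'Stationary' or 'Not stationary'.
\text{Stationary}

The AR(p) characteristic polynomial is P(z) = 1 + 0.218z.
Stationarity requires all roots to lie outside the unit circle, i.e. |z| > 1 for every root.
This is linear in z: 1 + (0.218) z = 0  =>  z = -1/(0.218) = -4.587156,  |z| = 4.587156.
Moduli of all roots: 4.5872.
All moduli strictly greater than 1? Yes.
Verdict: Stationary.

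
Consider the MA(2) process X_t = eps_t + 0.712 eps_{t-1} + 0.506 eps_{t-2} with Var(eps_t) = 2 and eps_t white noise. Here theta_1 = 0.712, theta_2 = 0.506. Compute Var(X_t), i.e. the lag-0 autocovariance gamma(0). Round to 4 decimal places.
\gamma(0) = 3.5260

For an MA(q) process X_t = eps_t + sum_i theta_i eps_{t-i} with
Var(eps_t) = sigma^2, the variance is
  gamma(0) = sigma^2 * (1 + sum_i theta_i^2).
  sum_i theta_i^2 = (0.712)^2 + (0.506)^2 = 0.506944 + 0.256036 = 0.76298.
  gamma(0) = 2 * (1 + 0.76298) = 2 * 1.76298 = 3.52596, which rounds to 3.5260.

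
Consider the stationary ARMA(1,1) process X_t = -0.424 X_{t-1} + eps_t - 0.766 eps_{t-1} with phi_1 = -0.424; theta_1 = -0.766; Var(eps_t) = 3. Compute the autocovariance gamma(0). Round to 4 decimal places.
\gamma(0) = 8.1794

Multiply the model equation by X_{t-k} and take expectations. With theta_0 = psi_0 = 1 and psi_j the MA(infinity) weights, this gives
  gamma(k) - sum_i phi_i gamma(k-i) = c_k,
  c_k = sigma^2 * sum_{j=k..q} theta_j psi_{j-k}   (c_k = 0 for k > q),
using gamma(-m) = gamma(m).
psi-weights needed (psi_j = theta_j + sum_i phi_i psi_{j-i}):
  psi_1 = theta_1 + phi_1 = -0.766 + (-0.424) = -1.19
Right-hand sides:
  c_0 = sigma^2 (1 + theta_1 psi_1) = 3 * (1 + (-0.766)(-1.19)) = 3 * 1.91154 = 5.73462
  c_1 = sigma^2 theta_1 = 3 * (-0.766) = -2.298
  c_2 = 0
Equations for k = 0 and k = 1 (AR order 1):
  gamma(0) = phi_1 gamma(1) + c_0
  gamma(1) = phi_1 gamma(0) + c_1
Substituting the second into the first: gamma(0) (1 - phi_1^2) = c_0 + phi_1 c_1, so
  gamma(0) = (c_0 + phi_1 c_1) / (1 - phi_1^2) = (5.73462 + (-0.424)(-2.298)) / (1 - (-0.424)^2) = 6.708972 / 0.820224 = 8.179439.
Therefore gamma(0) = 8.1794 (to 4 decimal places).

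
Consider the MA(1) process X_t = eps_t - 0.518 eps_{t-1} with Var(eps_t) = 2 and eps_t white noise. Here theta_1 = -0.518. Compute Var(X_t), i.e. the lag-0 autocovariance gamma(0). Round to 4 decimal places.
\gamma(0) = 2.5366

For an MA(q) process X_t = eps_t + sum_i theta_i eps_{t-i} with
Var(eps_t) = sigma^2, the variance is
  gamma(0) = sigma^2 * (1 + sum_i theta_i^2).
  sum_i theta_i^2 = (-0.518)^2 = 0.268324.
  gamma(0) = 2 * (1 + 0.268324) = 2 * 1.268324 = 2.536648, which rounds to 2.5366.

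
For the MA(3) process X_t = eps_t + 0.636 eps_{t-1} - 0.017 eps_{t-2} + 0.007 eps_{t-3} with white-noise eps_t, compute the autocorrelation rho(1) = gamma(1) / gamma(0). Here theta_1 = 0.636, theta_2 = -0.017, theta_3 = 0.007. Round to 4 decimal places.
\rho(1) = 0.4449

For an MA(q) process with theta_0 = 1, the autocovariance is
  gamma(k) = sigma^2 * sum_{i=0..q-k} theta_i * theta_{i+k},
and rho(k) = gamma(k) / gamma(0). Sigma^2 cancels.
  numerator   = (1)*(0.636) + (0.636)*(-0.017) + (-0.017)*(0.007) = 0.625069.
  denominator = (1)^2 + (0.636)^2 + (-0.017)^2 + (0.007)^2 = 1.404834.
  rho(1) = 0.625069 / 1.404834 = 0.4449.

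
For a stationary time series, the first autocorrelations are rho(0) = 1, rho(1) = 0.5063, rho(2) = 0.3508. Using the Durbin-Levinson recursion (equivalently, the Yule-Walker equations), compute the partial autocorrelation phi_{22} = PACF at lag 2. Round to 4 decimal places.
\phi_{22} = 0.1270

The PACF at lag k is phi_{kk}, the last component of the solution
to the Yule-Walker system G_k phi = r_k where
  (G_k)_{ij} = rho(|i - j|), (r_k)_i = rho(i), i,j = 1..k.
Equivalently, Durbin-Levinson gives phi_{kk} iteratively:
  phi_{11} = rho(1)
  phi_{kk} = [rho(k) - sum_{j=1..k-1} phi_{k-1,j} rho(k-j)]
            / [1 - sum_{j=1..k-1} phi_{k-1,j} rho(j)],
  phi_{k,j} = phi_{k-1,j} - phi_{kk} phi_{k-1,k-j},  j = 1..k-1.
Step k = 1:
  phi_11 = rho(1) = 0.5063.
Step k = 2:
  phi_22 = [rho(2) - phi_11 rho(1)] / [1 - phi_11 rho(1)] = [0.3508 - (0.5063)(0.5063)] / [1 - (0.5063)(0.5063)]
         = 0.09446031 / 0.74366031 = 0.127.
Therefore phi_{22} = 0.1270.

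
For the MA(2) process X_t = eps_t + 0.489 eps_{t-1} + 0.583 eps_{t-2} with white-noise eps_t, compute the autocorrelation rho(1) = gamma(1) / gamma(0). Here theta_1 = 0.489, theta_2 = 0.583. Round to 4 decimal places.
\rho(1) = 0.4902

For an MA(q) process with theta_0 = 1, the autocovariance is
  gamma(k) = sigma^2 * sum_{i=0..q-k} theta_i * theta_{i+k},
and rho(k) = gamma(k) / gamma(0). Sigma^2 cancels.
  numerator   = (1)*(0.489) + (0.489)*(0.583) = 0.774087.
  denominator = (1)^2 + (0.489)^2 + (0.583)^2 = 1.57901.
  rho(1) = 0.774087 / 1.57901 = 0.4902.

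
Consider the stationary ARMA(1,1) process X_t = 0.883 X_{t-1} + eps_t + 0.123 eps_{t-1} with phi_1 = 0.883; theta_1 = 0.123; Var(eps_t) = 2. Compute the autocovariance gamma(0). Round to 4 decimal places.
\gamma(0) = 11.1873

Multiply the model equation by X_{t-k} and take expectations. With theta_0 = psi_0 = 1 and psi_j the MA(infinity) weights, this gives
  gamma(k) - sum_i phi_i gamma(k-i) = c_k,
  c_k = sigma^2 * sum_{j=k..q} theta_j psi_{j-k}   (c_k = 0 for k > q),
using gamma(-m) = gamma(m).
psi-weights needed (psi_j = theta_j + sum_i phi_i psi_{j-i}):
  psi_1 = theta_1 + phi_1 = 0.123 + (0.883) = 1.006
Right-hand sides:
  c_0 = sigma^2 (1 + theta_1 psi_1) = 2 * (1 + (0.123)(1.006)) = 2 * 1.123738 = 2.247476
  c_1 = sigma^2 theta_1 = 2 * (0.123) = 0.246
  c_2 = 0
Equations for k = 0 and k = 1 (AR order 1):
  gamma(0) = phi_1 gamma(1) + c_0
  gamma(1) = phi_1 gamma(0) + c_1
Substituting the second into the first: gamma(0) (1 - phi_1^2) = c_0 + phi_1 c_1, so
  gamma(0) = (c_0 + phi_1 c_1) / (1 - phi_1^2) = (2.247476 + (0.883)(0.246)) / (1 - (0.883)^2) = 2.464694 / 0.220311 = 11.18734.
Therefore gamma(0) = 11.1873 (to 4 decimal places).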